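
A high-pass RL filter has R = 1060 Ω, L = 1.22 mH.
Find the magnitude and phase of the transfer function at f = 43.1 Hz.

Step 1 — Angular frequency: ω = 2π·43.1 = 270.8 rad/s.
Step 2 — Transfer function: H(jω) = jωL/(R + jωL).
Step 3 — Numerator jωL = j·0.3304; denominator R + jωL = 1060 + j0.3304.
Step 4 — H = 9.715e-08 + j0.0003117.
Step 5 — Magnitude: |H| = 0.0003117 (-70.1 dB); phase: φ = 90.0°.

|H| = 0.0003117 (-70.1 dB), φ = 90.0°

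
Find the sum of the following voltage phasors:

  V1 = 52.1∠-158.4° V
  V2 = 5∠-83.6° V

Step 1 — Convert each phasor to rectangular form:
  V1 = 52.1·(cos(-158.4°) + j·sin(-158.4°)) = -48.44 - j19.18 V
  V2 = 5·(cos(-83.6°) + j·sin(-83.6°)) = 0.5573 - j4.969 V
Step 2 — Sum components: V_total = -47.88 - j24.15 V.
Step 3 — Convert to polar: |V_total| = 53.63 V, ∠V_total = -153.2°.

V_total = 53.63∠-153.2° V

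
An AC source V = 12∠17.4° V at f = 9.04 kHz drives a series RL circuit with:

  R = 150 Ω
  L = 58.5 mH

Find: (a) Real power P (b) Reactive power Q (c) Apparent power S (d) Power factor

Step 1 — Angular frequency: ω = 2π·f = 2π·9040 = 5.68e+04 rad/s.
Step 2 — Component impedances:
  R: Z = R = 150 Ω
  L: Z = jωL = j·5.68e+04·0.0585 = 0 + j3323 Ω
Step 3 — Series combination: Z_total = R + L = 150 + j3323 Ω = 3326∠87.4° Ω.
Step 4 — Source phasor: V = 12∠17.4° V = 11.45 + j3.588 V.
Step 5 — Current: I = V / Z = 0.001233 - j0.00339 A = 0.003608∠-70.0° A.
Step 6 — Complex power: S = V·I* = 0.001952 + j0.04325 VA.
Step 7 — Real power: P = Re(S) = 0.001952 W.
Step 8 — Reactive power: Q = Im(S) = 0.04325 VAR.
Step 9 — Apparent power: |S| = 0.04329 VA.
Step 10 — Power factor: PF = P/|S| = 0.0451 (lagging).

(a) P = 0.001952 W  (b) Q = 0.04325 VAR  (c) S = 0.04329 VA  (d) PF = 0.0451 (lagging)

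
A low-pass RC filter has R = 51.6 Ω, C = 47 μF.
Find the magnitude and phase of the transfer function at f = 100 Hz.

Step 1 — Angular frequency: ω = 2π·100 = 628.3 rad/s.
Step 2 — Transfer function: H(jω) = 1/(1 + jωRC).
Step 3 — Denominator: 1 + jωRC = 1 + j·628.3·51.6·4.7e-05 = 1 + j1.524.
Step 4 — H = 0.301 - j0.4587.
Step 5 — Magnitude: |H| = 0.5487 (-5.2 dB); phase: φ = -56.7°.

|H| = 0.5487 (-5.2 dB), φ = -56.7°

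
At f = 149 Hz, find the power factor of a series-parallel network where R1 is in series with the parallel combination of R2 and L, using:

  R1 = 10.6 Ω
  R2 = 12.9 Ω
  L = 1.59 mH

Step 1 — Angular frequency: ω = 2π·f = 2π·149 = 936.2 rad/s.
Step 2 — Component impedances:
  R1: Z = R = 10.6 Ω
  R2: Z = R = 12.9 Ω
  L: Z = jωL = j·936.2·0.00159 = 0 + j1.489 Ω
Step 3 — Parallel branch: R2 || L = 1/(1/R2 + 1/L) = 0.1695 + j1.469 Ω.
Step 4 — Series with R1: Z_total = R1 + (R2 || L) = 10.77 + j1.469 Ω = 10.87∠7.8° Ω.
Step 5 — Power factor: PF = cos(φ) = Re(Z)/|Z| = 10.77/10.87 = 0.9908.
Step 6 — Type: Im(Z) = 1.469 ⇒ lagging (phase φ = 7.8°).

PF = 0.9908 (lagging, φ = 7.8°)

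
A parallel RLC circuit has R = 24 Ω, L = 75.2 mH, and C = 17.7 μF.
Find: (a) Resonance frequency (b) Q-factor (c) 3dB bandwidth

Step 1 — Resonance: ω₀ = 1/√(LC) = 1/√(0.0752·1.77e-05) = 866.8 rad/s.
Step 2 — f₀ = ω₀/(2π) = 138 Hz.
Step 3 — Parallel Q: Q = R/(ω₀L) = 24/(866.8·0.0752) = 0.3682.
Step 4 — Bandwidth: Δω = ω₀/Q = 2354 rad/s; BW = Δω/(2π) = 374.7 Hz.

(a) f₀ = 138 Hz  (b) Q = 0.3682  (c) BW = 374.7 Hz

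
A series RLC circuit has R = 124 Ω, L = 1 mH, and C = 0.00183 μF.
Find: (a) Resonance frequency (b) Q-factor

Step 1 — Resonance condition Im(Z)=0 gives ω₀ = 1/√(LC).
Step 2 — ω₀ = 1/√(0.001·1.83e-09) = 7.392e+05 rad/s.
Step 3 — f₀ = ω₀/(2π) = 1.177e+05 Hz.
Step 4 — Series Q: Q = ω₀L/R = 7.392e+05·0.001/124 = 5.961.

(a) f₀ = 1.177e+05 Hz  (b) Q = 5.961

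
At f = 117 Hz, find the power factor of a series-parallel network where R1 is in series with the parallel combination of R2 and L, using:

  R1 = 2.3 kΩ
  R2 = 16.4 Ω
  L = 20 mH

Step 1 — Angular frequency: ω = 2π·f = 2π·117 = 735.1 rad/s.
Step 2 — Component impedances:
  R1: Z = R = 2300 Ω
  R2: Z = R = 16.4 Ω
  L: Z = jωL = j·735.1·0.02 = 0 + j14.7 Ω
Step 3 — Parallel branch: R2 || L = 1/(1/R2 + 1/L) = 7.308 + j8.151 Ω.
Step 4 — Series with R1: Z_total = R1 + (R2 || L) = 2307 + j8.151 Ω = 2307∠0.2° Ω.
Step 5 — Power factor: PF = cos(φ) = Re(Z)/|Z| = 2307/2307 = 1.
Step 6 — Type: Im(Z) = 8.151 ⇒ lagging (phase φ = 0.2°).

PF = 1 (lagging, φ = 0.2°)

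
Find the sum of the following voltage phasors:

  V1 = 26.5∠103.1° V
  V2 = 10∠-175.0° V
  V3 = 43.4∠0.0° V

Step 1 — Convert each phasor to rectangular form:
  V1 = 26.5·(cos(103.1°) + j·sin(103.1°)) = -6.006 + j25.81 V
  V2 = 10·(cos(-175.0°) + j·sin(-175.0°)) = -9.962 - j0.8716 V
  V3 = 43.4·(cos(0.0°) + j·sin(0.0°)) = 43.4 V
Step 2 — Sum components: V_total = 27.43 + j24.94 V.
Step 3 — Convert to polar: |V_total| = 37.07 V, ∠V_total = 42.3°.

V_total = 37.07∠42.3° V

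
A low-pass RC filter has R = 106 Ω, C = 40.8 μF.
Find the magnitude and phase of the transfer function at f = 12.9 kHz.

Step 1 — Angular frequency: ω = 2π·1.29e+04 = 8.105e+04 rad/s.
Step 2 — Transfer function: H(jω) = 1/(1 + jωRC).
Step 3 — Denominator: 1 + jωRC = 1 + j·8.105e+04·106·4.08e-05 = 1 + j350.5.
Step 4 — H = 8.138e-06 - j0.002853.
Step 5 — Magnitude: |H| = 0.002853 (-50.9 dB); phase: φ = -89.8°.

|H| = 0.002853 (-50.9 dB), φ = -89.8°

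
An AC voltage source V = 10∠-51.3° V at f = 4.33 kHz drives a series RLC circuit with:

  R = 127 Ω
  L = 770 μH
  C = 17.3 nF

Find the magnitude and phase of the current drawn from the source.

Step 1 — Angular frequency: ω = 2π·f = 2π·4330 = 2.721e+04 rad/s.
Step 2 — Component impedances:
  R: Z = R = 127 Ω
  L: Z = jωL = j·2.721e+04·0.00077 = 0 + j20.95 Ω
  C: Z = 1/(jωC) = -j/(ω·C) = 0 - j2125 Ω
Step 3 — Series combination: Z_total = R + L + C = 127 - j2104 Ω = 2108∠-86.5° Ω.
Step 4 — Source phasor: V = 10∠-51.3° V = 6.252 - j7.804 V.
Step 5 — Ohm's law: I = V / Z_total = (6.252 - j7.804) / (127 - j2104) = 0.003875 + j0.002738 A.
Step 6 — Convert to polar: |I| = 0.004745 A, ∠I = 35.2°.

I = 0.004745∠35.2° A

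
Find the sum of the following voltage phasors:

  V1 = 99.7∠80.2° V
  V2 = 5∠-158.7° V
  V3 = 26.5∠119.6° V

Step 1 — Convert each phasor to rectangular form:
  V1 = 99.7·(cos(80.2°) + j·sin(80.2°)) = 16.97 + j98.25 V
  V2 = 5·(cos(-158.7°) + j·sin(-158.7°)) = -4.658 - j1.816 V
  V3 = 26.5·(cos(119.6°) + j·sin(119.6°)) = -13.09 + j23.04 V
Step 2 — Sum components: V_total = -0.778 + j119.5 V.
Step 3 — Convert to polar: |V_total| = 119.5 V, ∠V_total = 90.4°.

V_total = 119.5∠90.4° V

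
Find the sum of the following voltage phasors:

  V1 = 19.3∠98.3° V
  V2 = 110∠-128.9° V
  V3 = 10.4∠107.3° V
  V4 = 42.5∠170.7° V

Step 1 — Convert each phasor to rectangular form:
  V1 = 19.3·(cos(98.3°) + j·sin(98.3°)) = -2.786 + j19.1 V
  V2 = 110·(cos(-128.9°) + j·sin(-128.9°)) = -69.08 - j85.61 V
  V3 = 10.4·(cos(107.3°) + j·sin(107.3°)) = -3.093 + j9.93 V
  V4 = 42.5·(cos(170.7°) + j·sin(170.7°)) = -41.94 + j6.868 V
Step 2 — Sum components: V_total = -116.9 - j49.71 V.
Step 3 — Convert to polar: |V_total| = 127 V, ∠V_total = -157.0°.

V_total = 127∠-157.0° V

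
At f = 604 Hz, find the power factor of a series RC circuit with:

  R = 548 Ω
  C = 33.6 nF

Step 1 — Angular frequency: ω = 2π·f = 2π·604 = 3795 rad/s.
Step 2 — Component impedances:
  R: Z = R = 548 Ω
  C: Z = 1/(jωC) = -j/(ω·C) = 0 - j7842 Ω
Step 3 — Series combination: Z_total = R + C = 548 - j7842 Ω = 7861∠-86.0° Ω.
Step 4 — Power factor: PF = cos(φ) = Re(Z)/|Z| = 548/7861 = 0.06971.
Step 5 — Type: Im(Z) = -7842 ⇒ leading (phase φ = -86.0°).

PF = 0.06971 (leading, φ = -86.0°)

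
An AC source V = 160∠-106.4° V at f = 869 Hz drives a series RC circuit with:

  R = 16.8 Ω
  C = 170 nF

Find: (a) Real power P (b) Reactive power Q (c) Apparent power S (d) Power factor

Step 1 — Angular frequency: ω = 2π·f = 2π·869 = 5460 rad/s.
Step 2 — Component impedances:
  R: Z = R = 16.8 Ω
  C: Z = 1/(jωC) = -j/(ω·C) = 0 - j1077 Ω
Step 3 — Series combination: Z_total = R + C = 16.8 - j1077 Ω = 1077∠-89.1° Ω.
Step 4 — Source phasor: V = 160∠-106.4° V = -45.17 - j153.5 V.
Step 5 — Current: I = V / Z = 0.1418 - j0.04414 A = 0.1485∠-17.3° A.
Step 6 — Complex power: S = V·I* = 0.3705 - j23.76 VA.
Step 7 — Real power: P = Re(S) = 0.3705 W.
Step 8 — Reactive power: Q = Im(S) = -23.76 VAR.
Step 9 — Apparent power: |S| = 23.76 VA.
Step 10 — Power factor: PF = P/|S| = 0.01559 (leading).

(a) P = 0.3705 W  (b) Q = -23.76 VAR  (c) S = 23.76 VA  (d) PF = 0.01559 (leading)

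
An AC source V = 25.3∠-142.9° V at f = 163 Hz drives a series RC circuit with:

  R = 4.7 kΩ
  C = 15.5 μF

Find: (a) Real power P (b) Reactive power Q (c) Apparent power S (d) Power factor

Step 1 — Angular frequency: ω = 2π·f = 2π·163 = 1024 rad/s.
Step 2 — Component impedances:
  R: Z = R = 4700 Ω
  C: Z = 1/(jωC) = -j/(ω·C) = 0 - j62.99 Ω
Step 3 — Series combination: Z_total = R + C = 4700 - j62.99 Ω = 4700∠-0.8° Ω.
Step 4 — Source phasor: V = 25.3∠-142.9° V = -20.18 - j15.26 V.
Step 5 — Current: I = V / Z = -0.004249 - j0.003304 A = 0.005382∠-142.1° A.
Step 6 — Complex power: S = V·I* = 0.1362 - j0.001825 VA.
Step 7 — Real power: P = Re(S) = 0.1362 W.
Step 8 — Reactive power: Q = Im(S) = -0.001825 VAR.
Step 9 — Apparent power: |S| = 0.1362 VA.
Step 10 — Power factor: PF = P/|S| = 0.9999 (leading).

(a) P = 0.1362 W  (b) Q = -0.001825 VAR  (c) S = 0.1362 VA  (d) PF = 0.9999 (leading)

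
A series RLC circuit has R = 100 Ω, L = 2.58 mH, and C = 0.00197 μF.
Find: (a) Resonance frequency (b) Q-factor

Step 1 — Resonance condition Im(Z)=0 gives ω₀ = 1/√(LC).
Step 2 — ω₀ = 1/√(0.00258·1.97e-09) = 4.436e+05 rad/s.
Step 3 — f₀ = ω₀/(2π) = 7.06e+04 Hz.
Step 4 — Series Q: Q = ω₀L/R = 4.436e+05·0.00258/100 = 11.44.

(a) f₀ = 7.06e+04 Hz  (b) Q = 11.44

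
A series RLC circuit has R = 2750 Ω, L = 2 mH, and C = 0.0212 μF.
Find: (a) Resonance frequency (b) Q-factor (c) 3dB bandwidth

Step 1 — Resonance: ω₀ = 1/√(LC) = 1/√(0.002·2.12e-08) = 1.536e+05 rad/s.
Step 2 — f₀ = ω₀/(2π) = 2.444e+04 Hz.
Step 3 — Series Q: Q = ω₀L/R = 1.536e+05·0.002/2750 = 0.1117.
Step 4 — Bandwidth: Δω = ω₀/Q = 1.375e+06 rad/s; BW = Δω/(2π) = 2.188e+05 Hz.

(a) f₀ = 2.444e+04 Hz  (b) Q = 0.1117  (c) BW = 2.188e+05 Hz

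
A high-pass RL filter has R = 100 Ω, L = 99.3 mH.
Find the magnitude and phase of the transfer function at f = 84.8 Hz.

Step 1 — Angular frequency: ω = 2π·84.8 = 532.8 rad/s.
Step 2 — Transfer function: H(jω) = jωL/(R + jωL).
Step 3 — Numerator jωL = j·52.91; denominator R + jωL = 100 + j52.91.
Step 4 — H = 0.2187 + j0.4134.
Step 5 — Magnitude: |H| = 0.4677 (-6.6 dB); phase: φ = 62.1°.

|H| = 0.4677 (-6.6 dB), φ = 62.1°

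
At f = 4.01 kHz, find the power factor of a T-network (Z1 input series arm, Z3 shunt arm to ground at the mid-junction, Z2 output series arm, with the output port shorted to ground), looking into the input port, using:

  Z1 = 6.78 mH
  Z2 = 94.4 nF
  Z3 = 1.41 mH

Step 1 — Angular frequency: ω = 2π·f = 2π·4010 = 2.52e+04 rad/s.
Step 2 — Component impedances:
  Z1: Z = jωL = j·2.52e+04·0.00678 = 0 + j170.8 Ω
  Z2: Z = 1/(jωC) = -j/(ω·C) = 0 - j420.4 Ω
  Z3: Z = jωL = j·2.52e+04·0.00141 = 0 + j35.53 Ω
Step 3 — With the output port shorted to ground, the output series arm Z2 runs from the junction to ground; the shunt arm Z3 also runs from the junction to ground. They appear in parallel: Z3 || Z2 = 0 + j38.8 Ω.
Step 4 — Series with input arm Z1: Z_in = Z1 + (Z3 || Z2) = 0 + j209.6 Ω = 209.6∠90.0° Ω.
Step 5 — Power factor: PF = cos(φ) = Re(Z)/|Z| = 0/209.6 = 0.
Step 6 — Type: Im(Z) = 209.6 ⇒ lagging (phase φ = 90.0°).

PF = 0 (lagging, φ = 90.0°)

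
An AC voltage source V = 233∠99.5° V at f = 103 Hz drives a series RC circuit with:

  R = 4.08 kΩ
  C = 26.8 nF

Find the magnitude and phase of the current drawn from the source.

Step 1 — Angular frequency: ω = 2π·f = 2π·103 = 647.2 rad/s.
Step 2 — Component impedances:
  R: Z = R = 4080 Ω
  C: Z = 1/(jωC) = -j/(ω·C) = 0 - j5.766e+04 Ω
Step 3 — Series combination: Z_total = R + C = 4080 - j5.766e+04 Ω = 5.78e+04∠-86.0° Ω.
Step 4 — Source phasor: V = 233∠99.5° V = -38.46 + j229.8 V.
Step 5 — Ohm's law: I = V / Z_total = (-38.46 + j229.8) / (4080 - j5.766e+04) = -0.004013 - j0.000383 A.
Step 6 — Convert to polar: |I| = 0.004031 A, ∠I = -174.5°.

I = 0.004031∠-174.5° A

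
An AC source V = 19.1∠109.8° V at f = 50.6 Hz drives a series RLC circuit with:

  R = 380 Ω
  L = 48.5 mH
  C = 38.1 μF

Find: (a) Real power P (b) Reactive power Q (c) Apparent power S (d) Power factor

Step 1 — Angular frequency: ω = 2π·f = 2π·50.6 = 317.9 rad/s.
Step 2 — Component impedances:
  R: Z = R = 380 Ω
  L: Z = jωL = j·317.9·0.0485 = 0 + j15.42 Ω
  C: Z = 1/(jωC) = -j/(ω·C) = 0 - j82.56 Ω
Step 3 — Series combination: Z_total = R + L + C = 380 - j67.14 Ω = 385.9∠-10.0° Ω.
Step 4 — Source phasor: V = 19.1∠109.8° V = -6.47 + j17.97 V.
Step 5 — Current: I = V / Z = -0.02461 + j0.04294 A = 0.0495∠119.8° A.
Step 6 — Complex power: S = V·I* = 0.931 - j0.1645 VA.
Step 7 — Real power: P = Re(S) = 0.931 W.
Step 8 — Reactive power: Q = Im(S) = -0.1645 VAR.
Step 9 — Apparent power: |S| = 0.9454 VA.
Step 10 — Power factor: PF = P/|S| = 0.9847 (leading).

(a) P = 0.931 W  (b) Q = -0.1645 VAR  (c) S = 0.9454 VA  (d) PF = 0.9847 (leading)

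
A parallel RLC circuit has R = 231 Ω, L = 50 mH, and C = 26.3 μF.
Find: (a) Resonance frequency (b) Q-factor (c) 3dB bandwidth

Step 1 — Resonance: ω₀ = 1/√(LC) = 1/√(0.05·2.63e-05) = 872 rad/s.
Step 2 — f₀ = ω₀/(2π) = 138.8 Hz.
Step 3 — Parallel Q: Q = R/(ω₀L) = 231/(872·0.05) = 5.298.
Step 4 — Bandwidth: Δω = ω₀/Q = 164.6 rad/s; BW = Δω/(2π) = 26.2 Hz.

(a) f₀ = 138.8 Hz  (b) Q = 5.298  (c) BW = 26.2 Hz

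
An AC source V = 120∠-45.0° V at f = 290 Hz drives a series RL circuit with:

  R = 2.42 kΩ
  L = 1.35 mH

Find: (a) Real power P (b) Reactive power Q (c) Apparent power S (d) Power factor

Step 1 — Angular frequency: ω = 2π·f = 2π·290 = 1822 rad/s.
Step 2 — Component impedances:
  R: Z = R = 2420 Ω
  L: Z = jωL = j·1822·0.00135 = 0 + j2.46 Ω
Step 3 — Series combination: Z_total = R + L = 2420 + j2.46 Ω = 2420∠0.1° Ω.
Step 4 — Source phasor: V = 120∠-45.0° V = 84.85 - j84.85 V.
Step 5 — Current: I = V / Z = 0.03503 - j0.0351 A = 0.04959∠-45.1° A.
Step 6 — Complex power: S = V·I* = 5.95 + j0.006048 VA.
Step 7 — Real power: P = Re(S) = 5.95 W.
Step 8 — Reactive power: Q = Im(S) = 0.006048 VAR.
Step 9 — Apparent power: |S| = 5.95 VA.
Step 10 — Power factor: PF = P/|S| = 1 (lagging).

(a) P = 5.95 W  (b) Q = 0.006048 VAR  (c) S = 5.95 VA  (d) PF = 1 (lagging)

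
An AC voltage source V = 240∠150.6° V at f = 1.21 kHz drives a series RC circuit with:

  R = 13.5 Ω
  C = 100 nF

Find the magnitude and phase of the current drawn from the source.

Step 1 — Angular frequency: ω = 2π·f = 2π·1210 = 7603 rad/s.
Step 2 — Component impedances:
  R: Z = R = 13.5 Ω
  C: Z = 1/(jωC) = -j/(ω·C) = 0 - j1315 Ω
Step 3 — Series combination: Z_total = R + C = 13.5 - j1315 Ω = 1315∠-89.4° Ω.
Step 4 — Source phasor: V = 240∠150.6° V = -209.1 + j117.8 V.
Step 5 — Ohm's law: I = V / Z_total = (-209.1 + j117.8) / (13.5 - j1315) = -0.09119 - j0.158 A.
Step 6 — Convert to polar: |I| = 0.1825 A, ∠I = -120.0°.

I = 0.1825∠-120.0° A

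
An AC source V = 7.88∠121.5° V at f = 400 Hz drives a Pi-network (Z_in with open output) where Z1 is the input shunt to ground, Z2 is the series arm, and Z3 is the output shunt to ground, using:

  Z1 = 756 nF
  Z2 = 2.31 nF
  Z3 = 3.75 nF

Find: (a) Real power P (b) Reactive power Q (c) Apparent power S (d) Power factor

Step 1 — Angular frequency: ω = 2π·f = 2π·400 = 2513 rad/s.
Step 2 — Component impedances:
  Z1: Z = 1/(jωC) = -j/(ω·C) = 0 - j526.3 Ω
  Z2: Z = 1/(jωC) = -j/(ω·C) = 0 - j1.722e+05 Ω
  Z3: Z = 1/(jωC) = -j/(ω·C) = 0 - j1.061e+05 Ω
Step 3 — With open output, the series arm Z2 and the output shunt Z3 appear in series to ground: Z2 + Z3 = 0 - j2.783e+05 Ω.
Step 4 — Parallel with input shunt Z1: Z_in = Z1 || (Z2 + Z3) = 0 - j525.3 Ω = 525.3∠-90.0° Ω.
Step 5 — Source phasor: V = 7.88∠121.5° V = -4.117 + j6.719 V.
Step 6 — Current: I = V / Z = -0.01279 - j0.007838 A = 0.015∠-148.5° A.
Step 7 — Complex power: S = V·I* = 0 - j0.1182 VA.
Step 8 — Real power: P = Re(S) = 0 W.
Step 9 — Reactive power: Q = Im(S) = -0.1182 VAR.
Step 10 — Apparent power: |S| = 0.1182 VA.
Step 11 — Power factor: PF = P/|S| = 0 (leading).

(a) P = 0 W  (b) Q = -0.1182 VAR  (c) S = 0.1182 VA  (d) PF = 0 (leading)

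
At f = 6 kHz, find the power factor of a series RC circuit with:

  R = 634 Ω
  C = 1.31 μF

Step 1 — Angular frequency: ω = 2π·f = 2π·6000 = 3.77e+04 rad/s.
Step 2 — Component impedances:
  R: Z = R = 634 Ω
  C: Z = 1/(jωC) = -j/(ω·C) = 0 - j20.25 Ω
Step 3 — Series combination: Z_total = R + C = 634 - j20.25 Ω = 634.3∠-1.8° Ω.
Step 4 — Power factor: PF = cos(φ) = Re(Z)/|Z| = 634/634.3 = 0.9995.
Step 5 — Type: Im(Z) = -20.25 ⇒ leading (phase φ = -1.8°).

PF = 0.9995 (leading, φ = -1.8°)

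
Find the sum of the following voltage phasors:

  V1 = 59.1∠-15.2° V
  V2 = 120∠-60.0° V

Step 1 — Convert each phasor to rectangular form:
  V1 = 59.1·(cos(-15.2°) + j·sin(-15.2°)) = 57.03 - j15.5 V
  V2 = 120·(cos(-60.0°) + j·sin(-60.0°)) = 60 - j103.9 V
Step 2 — Sum components: V_total = 117 - j119.4 V.
Step 3 — Convert to polar: |V_total| = 167.2 V, ∠V_total = -45.6°.

V_total = 167.2∠-45.6° V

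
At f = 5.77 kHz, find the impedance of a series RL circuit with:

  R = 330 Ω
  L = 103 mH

Step 1 — Angular frequency: ω = 2π·f = 2π·5770 = 3.625e+04 rad/s.
Step 2 — Component impedances:
  R: Z = R = 330 Ω
  L: Z = jωL = j·3.625e+04·0.103 = 0 + j3734 Ω
Step 3 — Series combination: Z_total = R + L = 330 + j3734 Ω = 3749∠84.9° Ω.

Z = 330 + j3734 Ω = 3749∠84.9° Ω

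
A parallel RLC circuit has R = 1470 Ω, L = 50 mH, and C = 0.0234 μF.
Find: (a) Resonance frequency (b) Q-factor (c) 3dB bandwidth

Step 1 — Resonance: ω₀ = 1/√(LC) = 1/√(0.05·2.34e-08) = 2.924e+04 rad/s.
Step 2 — f₀ = ω₀/(2π) = 4653 Hz.
Step 3 — Parallel Q: Q = R/(ω₀L) = 1470/(2.924e+04·0.05) = 1.006.
Step 4 — Bandwidth: Δω = ω₀/Q = 2.907e+04 rad/s; BW = Δω/(2π) = 4627 Hz.

(a) f₀ = 4653 Hz  (b) Q = 1.006  (c) BW = 4627 Hz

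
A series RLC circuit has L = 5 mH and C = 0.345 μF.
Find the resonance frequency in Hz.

Step 1 — Resonance condition Im(Z)=0 gives ω₀ = 1/√(LC).
Step 2 — ω₀ = 1/√(0.005·3.45e-07) = 2.408e+04 rad/s.
Step 3 — f₀ = ω₀/(2π) = 3832 Hz.

f₀ = 3832 Hz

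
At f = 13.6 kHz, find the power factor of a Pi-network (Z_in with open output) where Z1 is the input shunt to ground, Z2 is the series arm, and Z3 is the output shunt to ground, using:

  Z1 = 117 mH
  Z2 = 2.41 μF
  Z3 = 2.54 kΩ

Step 1 — Angular frequency: ω = 2π·f = 2π·1.36e+04 = 8.545e+04 rad/s.
Step 2 — Component impedances:
  Z1: Z = jωL = j·8.545e+04·0.117 = 0 + j9998 Ω
  Z2: Z = 1/(jωC) = -j/(ω·C) = 0 - j4.856 Ω
  Z3: Z = R = 2540 Ω
Step 3 — With open output, the series arm Z2 and the output shunt Z3 appear in series to ground: Z2 + Z3 = 2540 - j4.856 Ω.
Step 4 — Parallel with input shunt Z1: Z_in = Z1 || (Z2 + Z3) = 2388 + j602.2 Ω = 2463∠14.2° Ω.
Step 5 — Power factor: PF = cos(φ) = Re(Z)/|Z| = 2388.2/2462.9 = 0.9697.
Step 6 — Type: Im(Z) = 602.2 ⇒ lagging (phase φ = 14.2°).

PF = 0.9697 (lagging, φ = 14.2°)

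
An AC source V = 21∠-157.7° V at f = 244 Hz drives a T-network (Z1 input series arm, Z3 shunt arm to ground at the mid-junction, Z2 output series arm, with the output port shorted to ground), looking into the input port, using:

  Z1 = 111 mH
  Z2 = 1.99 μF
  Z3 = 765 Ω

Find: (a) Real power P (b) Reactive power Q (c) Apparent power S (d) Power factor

Step 1 — Angular frequency: ω = 2π·f = 2π·244 = 1533 rad/s.
Step 2 — Component impedances:
  Z1: Z = jωL = j·1533·0.111 = 0 + j170.2 Ω
  Z2: Z = 1/(jωC) = -j/(ω·C) = 0 - j327.8 Ω
  Z3: Z = R = 765 Ω
Step 3 — With the output port shorted to ground, the output series arm Z2 runs from the junction to ground; the shunt arm Z3 also runs from the junction to ground. They appear in parallel: Z3 || Z2 = 118.7 - j276.9 Ω.
Step 4 — Series with input arm Z1: Z_in = Z1 + (Z3 || Z2) = 118.7 - j106.8 Ω = 159.6∠-42.0° Ω.
Step 5 — Source phasor: V = 21∠-157.7° V = -19.43 - j7.969 V.
Step 6 — Current: I = V / Z = -0.0571 - j0.1185 A = 0.1316∠-115.7° A.
Step 7 — Complex power: S = V·I* = 2.054 - j1.848 VA.
Step 8 — Real power: P = Re(S) = 2.054 W.
Step 9 — Reactive power: Q = Im(S) = -1.848 VAR.
Step 10 — Apparent power: |S| = 2.763 VA.
Step 11 — Power factor: PF = P/|S| = 0.7434 (leading).

(a) P = 2.054 W  (b) Q = -1.848 VAR  (c) S = 2.763 VA  (d) PF = 0.7434 (leading)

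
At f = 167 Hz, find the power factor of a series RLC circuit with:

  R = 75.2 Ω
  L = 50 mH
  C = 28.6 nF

Step 1 — Angular frequency: ω = 2π·f = 2π·167 = 1049 rad/s.
Step 2 — Component impedances:
  R: Z = R = 75.2 Ω
  L: Z = jωL = j·1049·0.05 = 0 + j52.46 Ω
  C: Z = 1/(jωC) = -j/(ω·C) = 0 - j3.332e+04 Ω
Step 3 — Series combination: Z_total = R + L + C = 75.2 - j3.327e+04 Ω = 3.327e+04∠-89.9° Ω.
Step 4 — Power factor: PF = cos(φ) = Re(Z)/|Z| = 75.2/3.327e+04 = 0.00226.
Step 5 — Type: Im(Z) = -3.327e+04 ⇒ leading (phase φ = -89.9°).

PF = 0.00226 (leading, φ = -89.9°)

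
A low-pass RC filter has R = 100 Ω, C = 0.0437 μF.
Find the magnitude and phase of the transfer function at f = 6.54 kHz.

Step 1 — Angular frequency: ω = 2π·6540 = 4.109e+04 rad/s.
Step 2 — Transfer function: H(jω) = 1/(1 + jωRC).
Step 3 — Denominator: 1 + jωRC = 1 + j·4.109e+04·100·4.37e-08 = 1 + j0.1796.
Step 4 — H = 0.9688 - j0.174.
Step 5 — Magnitude: |H| = 0.9843 (-0.1 dB); phase: φ = -10.2°.

|H| = 0.9843 (-0.1 dB), φ = -10.2°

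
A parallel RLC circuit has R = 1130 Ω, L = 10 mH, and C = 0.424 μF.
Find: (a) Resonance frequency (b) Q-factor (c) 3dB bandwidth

Step 1 — Resonance: ω₀ = 1/√(LC) = 1/√(0.01·4.24e-07) = 1.536e+04 rad/s.
Step 2 — f₀ = ω₀/(2π) = 2444 Hz.
Step 3 — Parallel Q: Q = R/(ω₀L) = 1130/(1.536e+04·0.01) = 7.358.
Step 4 — Bandwidth: Δω = ω₀/Q = 2087 rad/s; BW = Δω/(2π) = 332.2 Hz.

(a) f₀ = 2444 Hz  (b) Q = 7.358  (c) BW = 332.2 Hz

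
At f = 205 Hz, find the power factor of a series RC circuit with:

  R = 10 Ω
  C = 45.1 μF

Step 1 — Angular frequency: ω = 2π·f = 2π·205 = 1288 rad/s.
Step 2 — Component impedances:
  R: Z = R = 10 Ω
  C: Z = 1/(jωC) = -j/(ω·C) = 0 - j17.21 Ω
Step 3 — Series combination: Z_total = R + C = 10 - j17.21 Ω = 19.91∠-59.8° Ω.
Step 4 — Power factor: PF = cos(φ) = Re(Z)/|Z| = 10/19.91 = 0.5023.
Step 5 — Type: Im(Z) = -17.21 ⇒ leading (phase φ = -59.8°).

PF = 0.5023 (leading, φ = -59.8°)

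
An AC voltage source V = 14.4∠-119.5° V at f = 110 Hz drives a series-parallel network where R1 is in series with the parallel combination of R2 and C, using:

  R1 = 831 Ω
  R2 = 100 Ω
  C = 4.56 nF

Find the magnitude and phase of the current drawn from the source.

Step 1 — Angular frequency: ω = 2π·f = 2π·110 = 691.2 rad/s.
Step 2 — Component impedances:
  R1: Z = R = 831 Ω
  R2: Z = R = 100 Ω
  C: Z = 1/(jωC) = -j/(ω·C) = 0 - j3.173e+05 Ω
Step 3 — Parallel branch: R2 || C = 1/(1/R2 + 1/C) = 100 - j0.03152 Ω.
Step 4 — Series with R1: Z_total = R1 + (R2 || C) = 931 - j0.03152 Ω = 931∠-0.0° Ω.
Step 5 — Source phasor: V = 14.4∠-119.5° V = -7.091 - j12.53 V.
Step 6 — Ohm's law: I = V / Z_total = (-7.091 - j12.53) / (931 - j0.03152) = -0.007616 - j0.01346 A.
Step 7 — Convert to polar: |I| = 0.01547 A, ∠I = -119.5°.

I = 0.01547∠-119.5° A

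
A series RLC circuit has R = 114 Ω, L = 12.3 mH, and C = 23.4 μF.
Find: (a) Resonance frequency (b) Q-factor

Step 1 — Resonance condition Im(Z)=0 gives ω₀ = 1/√(LC).
Step 2 — ω₀ = 1/√(0.0123·2.34e-05) = 1864 rad/s.
Step 3 — f₀ = ω₀/(2π) = 296.7 Hz.
Step 4 — Series Q: Q = ω₀L/R = 1864·0.0123/114 = 0.2011.

(a) f₀ = 296.7 Hz  (b) Q = 0.2011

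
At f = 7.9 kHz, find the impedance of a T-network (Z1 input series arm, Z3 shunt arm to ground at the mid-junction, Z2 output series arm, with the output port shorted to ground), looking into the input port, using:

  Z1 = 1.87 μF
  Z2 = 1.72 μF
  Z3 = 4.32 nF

Step 1 — Angular frequency: ω = 2π·f = 2π·7900 = 4.964e+04 rad/s.
Step 2 — Component impedances:
  Z1: Z = 1/(jωC) = -j/(ω·C) = 0 - j10.77 Ω
  Z2: Z = 1/(jωC) = -j/(ω·C) = 0 - j11.71 Ω
  Z3: Z = 1/(jωC) = -j/(ω·C) = 0 - j4663 Ω
Step 3 — With the output port shorted to ground, the output series arm Z2 runs from the junction to ground; the shunt arm Z3 also runs from the junction to ground. They appear in parallel: Z3 || Z2 = 0 - j11.68 Ω.
Step 4 — Series with input arm Z1: Z_in = Z1 + (Z3 || Z2) = 0 - j22.46 Ω = 22.46∠-90.0° Ω.

Z = 0 - j22.46 Ω = 22.46∠-90.0° Ω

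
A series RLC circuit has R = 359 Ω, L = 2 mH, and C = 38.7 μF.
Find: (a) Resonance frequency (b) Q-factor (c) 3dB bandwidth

Step 1 — Resonance condition Im(Z)=0 gives ω₀ = 1/√(LC).
Step 2 — ω₀ = 1/√(0.002·3.87e-05) = 3594 rad/s.
Step 3 — f₀ = ω₀/(2π) = 572.1 Hz.
Step 4 — Series Q: Q = ω₀L/R = 3594·0.002/359 = 0.02002.
Step 5 — 3dB bandwidth: Δω = ω₀/Q = 1.795e+05 rad/s; BW = Δω/(2π) = 2.857e+04 Hz.

(a) f₀ = 572.1 Hz  (b) Q = 0.02002  (c) BW = 2.857e+04 Hz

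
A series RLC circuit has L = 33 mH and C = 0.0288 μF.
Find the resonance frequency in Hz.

Step 1 — Resonance condition Im(Z)=0 gives ω₀ = 1/√(LC).
Step 2 — ω₀ = 1/√(0.033·2.88e-08) = 3.244e+04 rad/s.
Step 3 — f₀ = ω₀/(2π) = 5163 Hz.

f₀ = 5163 Hz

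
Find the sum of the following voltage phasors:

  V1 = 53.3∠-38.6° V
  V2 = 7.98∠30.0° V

Step 1 — Convert each phasor to rectangular form:
  V1 = 53.3·(cos(-38.6°) + j·sin(-38.6°)) = 41.66 - j33.25 V
  V2 = 7.98·(cos(30.0°) + j·sin(30.0°)) = 6.911 + j3.99 V
Step 2 — Sum components: V_total = 48.57 - j29.26 V.
Step 3 — Convert to polar: |V_total| = 56.7 V, ∠V_total = -31.1°.

V_total = 56.7∠-31.1° V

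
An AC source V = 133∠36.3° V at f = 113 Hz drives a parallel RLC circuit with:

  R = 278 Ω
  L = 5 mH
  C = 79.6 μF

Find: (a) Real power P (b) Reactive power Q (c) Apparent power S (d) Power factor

Step 1 — Angular frequency: ω = 2π·f = 2π·113 = 710 rad/s.
Step 2 — Component impedances:
  R: Z = R = 278 Ω
  L: Z = jωL = j·710·0.005 = 0 + j3.55 Ω
  C: Z = 1/(jωC) = -j/(ω·C) = 0 - j17.69 Ω
Step 3 — Parallel combination: 1/Z_total = 1/R + 1/L + 1/C; Z_total = 0.07093 + j4.44 Ω = 4.44∠89.1° Ω.
Step 4 — Source phasor: V = 133∠36.3° V = 107.2 + j78.74 V.
Step 5 — Current: I = V / Z = 18.12 - j23.85 A = 29.95∠-52.8° A.
Step 6 — Complex power: S = V·I* = 63.63 + j3983 VA.
Step 7 — Real power: P = Re(S) = 63.63 W.
Step 8 — Reactive power: Q = Im(S) = 3983 VAR.
Step 9 — Apparent power: |S| = 3984 VA.
Step 10 — Power factor: PF = P/|S| = 0.01597 (lagging).

(a) P = 63.63 W  (b) Q = 3983 VAR  (c) S = 3984 VA  (d) PF = 0.01597 (lagging)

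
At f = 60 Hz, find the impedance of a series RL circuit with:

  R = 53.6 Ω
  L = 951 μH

Step 1 — Angular frequency: ω = 2π·f = 2π·60 = 377 rad/s.
Step 2 — Component impedances:
  R: Z = R = 53.6 Ω
  L: Z = jωL = j·377·0.000951 = 0 + j0.3585 Ω
Step 3 — Series combination: Z_total = R + L = 53.6 + j0.3585 Ω = 53.6∠0.4° Ω.

Z = 53.6 + j0.3585 Ω = 53.6∠0.4° Ω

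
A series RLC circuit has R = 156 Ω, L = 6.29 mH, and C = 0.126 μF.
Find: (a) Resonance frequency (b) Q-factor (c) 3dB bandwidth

Step 1 — Resonance: ω₀ = 1/√(LC) = 1/√(0.00629·1.26e-07) = 3.552e+04 rad/s.
Step 2 — f₀ = ω₀/(2π) = 5653 Hz.
Step 3 — Series Q: Q = ω₀L/R = 3.552e+04·0.00629/156 = 1.432.
Step 4 — Bandwidth: Δω = ω₀/Q = 2.48e+04 rad/s; BW = Δω/(2π) = 3947 Hz.

(a) f₀ = 5653 Hz  (b) Q = 1.432  (c) BW = 3947 Hz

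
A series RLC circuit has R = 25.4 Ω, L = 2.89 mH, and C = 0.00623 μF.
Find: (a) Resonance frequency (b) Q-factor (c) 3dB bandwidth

Step 1 — Resonance: ω₀ = 1/√(LC) = 1/√(0.00289·6.23e-09) = 2.357e+05 rad/s.
Step 2 — f₀ = ω₀/(2π) = 3.751e+04 Hz.
Step 3 — Series Q: Q = ω₀L/R = 2.357e+05·0.00289/25.4 = 26.81.
Step 4 — Bandwidth: Δω = ω₀/Q = 8789 rad/s; BW = Δω/(2π) = 1399 Hz.

(a) f₀ = 3.751e+04 Hz  (b) Q = 26.81  (c) BW = 1399 Hz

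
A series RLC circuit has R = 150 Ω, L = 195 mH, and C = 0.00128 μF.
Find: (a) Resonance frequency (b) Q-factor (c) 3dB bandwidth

Step 1 — Resonance: ω₀ = 1/√(LC) = 1/√(0.195·1.28e-09) = 6.33e+04 rad/s.
Step 2 — f₀ = ω₀/(2π) = 1.007e+04 Hz.
Step 3 — Series Q: Q = ω₀L/R = 6.33e+04·0.195/150 = 82.29.
Step 4 — Bandwidth: Δω = ω₀/Q = 769.2 rad/s; BW = Δω/(2π) = 122.4 Hz.

(a) f₀ = 1.007e+04 Hz  (b) Q = 82.29  (c) BW = 122.4 Hz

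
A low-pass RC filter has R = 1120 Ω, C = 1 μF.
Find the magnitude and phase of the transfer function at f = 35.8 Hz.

Step 1 — Angular frequency: ω = 2π·35.8 = 224.9 rad/s.
Step 2 — Transfer function: H(jω) = 1/(1 + jωRC).
Step 3 — Denominator: 1 + jωRC = 1 + j·224.9·1120·1e-06 = 1 + j0.2519.
Step 4 — H = 0.9403 - j0.2369.
Step 5 — Magnitude: |H| = 0.9697 (-0.3 dB); phase: φ = -14.1°.

|H| = 0.9697 (-0.3 dB), φ = -14.1°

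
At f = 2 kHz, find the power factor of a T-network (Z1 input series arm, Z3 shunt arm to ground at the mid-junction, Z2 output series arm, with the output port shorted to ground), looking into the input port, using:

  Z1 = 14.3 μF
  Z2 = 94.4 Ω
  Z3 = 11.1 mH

Step 1 — Angular frequency: ω = 2π·f = 2π·2000 = 1.257e+04 rad/s.
Step 2 — Component impedances:
  Z1: Z = 1/(jωC) = -j/(ω·C) = 0 - j5.565 Ω
  Z2: Z = R = 94.4 Ω
  Z3: Z = jωL = j·1.257e+04·0.0111 = 0 + j139.5 Ω
Step 3 — With the output port shorted to ground, the output series arm Z2 runs from the junction to ground; the shunt arm Z3 also runs from the junction to ground. They appear in parallel: Z3 || Z2 = 64.75 + j43.82 Ω.
Step 4 — Series with input arm Z1: Z_in = Z1 + (Z3 || Z2) = 64.75 + j38.25 Ω = 75.2∠30.6° Ω.
Step 5 — Power factor: PF = cos(φ) = Re(Z)/|Z| = 64.75/75.2 = 0.861.
Step 6 — Type: Im(Z) = 38.25 ⇒ lagging (phase φ = 30.6°).

PF = 0.861 (lagging, φ = 30.6°)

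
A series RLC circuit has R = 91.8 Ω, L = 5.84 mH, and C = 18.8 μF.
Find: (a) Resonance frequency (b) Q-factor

Step 1 — Resonance condition Im(Z)=0 gives ω₀ = 1/√(LC).
Step 2 — ω₀ = 1/√(0.00584·1.88e-05) = 3018 rad/s.
Step 3 — f₀ = ω₀/(2π) = 480.3 Hz.
Step 4 — Series Q: Q = ω₀L/R = 3018·0.00584/91.8 = 0.192.

(a) f₀ = 480.3 Hz  (b) Q = 0.192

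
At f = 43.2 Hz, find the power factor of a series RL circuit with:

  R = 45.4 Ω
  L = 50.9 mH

Step 1 — Angular frequency: ω = 2π·f = 2π·43.2 = 271.4 rad/s.
Step 2 — Component impedances:
  R: Z = R = 45.4 Ω
  L: Z = jωL = j·271.4·0.0509 = 0 + j13.82 Ω
Step 3 — Series combination: Z_total = R + L = 45.4 + j13.82 Ω = 47.46∠16.9° Ω.
Step 4 — Power factor: PF = cos(φ) = Re(Z)/|Z| = 45.4/47.456 = 0.9567.
Step 5 — Type: Im(Z) = 13.82 ⇒ lagging (phase φ = 16.9°).

PF = 0.9567 (lagging, φ = 16.9°)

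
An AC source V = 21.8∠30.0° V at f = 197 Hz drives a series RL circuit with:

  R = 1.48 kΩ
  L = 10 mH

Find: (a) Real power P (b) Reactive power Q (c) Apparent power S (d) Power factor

Step 1 — Angular frequency: ω = 2π·f = 2π·197 = 1238 rad/s.
Step 2 — Component impedances:
  R: Z = R = 1480 Ω
  L: Z = jωL = j·1238·0.01 = 0 + j12.38 Ω
Step 3 — Series combination: Z_total = R + L = 1480 + j12.38 Ω = 1480∠0.5° Ω.
Step 4 — Source phasor: V = 21.8∠30.0° V = 18.88 + j10.9 V.
Step 5 — Current: I = V / Z = 0.01282 + j0.007258 A = 0.01473∠29.5° A.
Step 6 — Complex power: S = V·I* = 0.3211 + j0.002685 VA.
Step 7 — Real power: P = Re(S) = 0.3211 W.
Step 8 — Reactive power: Q = Im(S) = 0.002685 VAR.
Step 9 — Apparent power: |S| = 0.3211 VA.
Step 10 — Power factor: PF = P/|S| = 1 (lagging).

(a) P = 0.3211 W  (b) Q = 0.002685 VAR  (c) S = 0.3211 VA  (d) PF = 1 (lagging)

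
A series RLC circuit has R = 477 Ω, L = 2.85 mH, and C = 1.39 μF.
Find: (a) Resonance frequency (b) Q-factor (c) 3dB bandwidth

Step 1 — Resonance: ω₀ = 1/√(LC) = 1/√(0.00285·1.39e-06) = 1.589e+04 rad/s.
Step 2 — f₀ = ω₀/(2π) = 2529 Hz.
Step 3 — Series Q: Q = ω₀L/R = 1.589e+04·0.00285/477 = 0.09493.
Step 4 — Bandwidth: Δω = ω₀/Q = 1.674e+05 rad/s; BW = Δω/(2π) = 2.664e+04 Hz.

(a) f₀ = 2529 Hz  (b) Q = 0.09493  (c) BW = 2.664e+04 Hz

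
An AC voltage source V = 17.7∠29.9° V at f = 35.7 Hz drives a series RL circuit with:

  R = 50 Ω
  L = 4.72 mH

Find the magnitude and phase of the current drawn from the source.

Step 1 — Angular frequency: ω = 2π·f = 2π·35.7 = 224.3 rad/s.
Step 2 — Component impedances:
  R: Z = R = 50 Ω
  L: Z = jωL = j·224.3·0.00472 = 0 + j1.059 Ω
Step 3 — Series combination: Z_total = R + L = 50 + j1.059 Ω = 50.01∠1.2° Ω.
Step 4 — Source phasor: V = 17.7∠29.9° V = 15.34 + j8.823 V.
Step 5 — Ohm's law: I = V / Z_total = (15.34 + j8.823) / (50 + j1.059) = 0.3105 + j0.1699 A.
Step 6 — Convert to polar: |I| = 0.3539 A, ∠I = 28.7°.

I = 0.3539∠28.7° A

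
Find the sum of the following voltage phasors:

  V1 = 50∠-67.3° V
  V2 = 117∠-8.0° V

Step 1 — Convert each phasor to rectangular form:
  V1 = 50·(cos(-67.3°) + j·sin(-67.3°)) = 19.3 - j46.13 V
  V2 = 117·(cos(-8.0°) + j·sin(-8.0°)) = 115.9 - j16.28 V
Step 2 — Sum components: V_total = 135.2 - j62.41 V.
Step 3 — Convert to polar: |V_total| = 148.9 V, ∠V_total = -24.8°.

V_total = 148.9∠-24.8° V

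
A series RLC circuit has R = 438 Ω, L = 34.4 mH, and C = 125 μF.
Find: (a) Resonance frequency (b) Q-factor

Step 1 — Resonance condition Im(Z)=0 gives ω₀ = 1/√(LC).
Step 2 — ω₀ = 1/√(0.0344·0.000125) = 482.2 rad/s.
Step 3 — f₀ = ω₀/(2π) = 76.75 Hz.
Step 4 — Series Q: Q = ω₀L/R = 482.2·0.0344/438 = 0.03787.

(a) f₀ = 76.75 Hz  (b) Q = 0.03787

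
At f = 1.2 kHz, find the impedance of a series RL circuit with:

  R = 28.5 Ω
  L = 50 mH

Step 1 — Angular frequency: ω = 2π·f = 2π·1200 = 7540 rad/s.
Step 2 — Component impedances:
  R: Z = R = 28.5 Ω
  L: Z = jωL = j·7540·0.05 = 0 + j377 Ω
Step 3 — Series combination: Z_total = R + L = 28.5 + j377 Ω = 378.1∠85.7° Ω.

Z = 28.5 + j377 Ω = 378.1∠85.7° Ω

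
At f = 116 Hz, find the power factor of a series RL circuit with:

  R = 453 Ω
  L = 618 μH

Step 1 — Angular frequency: ω = 2π·f = 2π·116 = 728.8 rad/s.
Step 2 — Component impedances:
  R: Z = R = 453 Ω
  L: Z = jωL = j·728.8·0.000618 = 0 + j0.4504 Ω
Step 3 — Series combination: Z_total = R + L = 453 + j0.4504 Ω = 453∠0.1° Ω.
Step 4 — Power factor: PF = cos(φ) = Re(Z)/|Z| = 453/453 = 1.
Step 5 — Type: Im(Z) = 0.4504 ⇒ lagging (phase φ = 0.1°).

PF = 1 (lagging, φ = 0.1°)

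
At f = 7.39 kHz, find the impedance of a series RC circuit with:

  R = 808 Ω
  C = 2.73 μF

Step 1 — Angular frequency: ω = 2π·f = 2π·7390 = 4.643e+04 rad/s.
Step 2 — Component impedances:
  R: Z = R = 808 Ω
  C: Z = 1/(jωC) = -j/(ω·C) = 0 - j7.889 Ω
Step 3 — Series combination: Z_total = R + C = 808 - j7.889 Ω = 808∠-0.6° Ω.

Z = 808 - j7.889 Ω = 808∠-0.6° Ω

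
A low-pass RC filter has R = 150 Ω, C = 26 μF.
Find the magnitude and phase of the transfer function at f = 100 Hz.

Step 1 — Angular frequency: ω = 2π·100 = 628.3 rad/s.
Step 2 — Transfer function: H(jω) = 1/(1 + jωRC).
Step 3 — Denominator: 1 + jωRC = 1 + j·628.3·150·2.6e-05 = 1 + j2.45.
Step 4 — H = 0.1428 - j0.3498.
Step 5 — Magnitude: |H| = 0.3778 (-8.5 dB); phase: φ = -67.8°.

|H| = 0.3778 (-8.5 dB), φ = -67.8°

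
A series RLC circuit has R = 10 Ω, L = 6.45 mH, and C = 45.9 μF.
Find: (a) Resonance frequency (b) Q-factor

Step 1 — Resonance condition Im(Z)=0 gives ω₀ = 1/√(LC).
Step 2 — ω₀ = 1/√(0.00645·4.59e-05) = 1838 rad/s.
Step 3 — f₀ = ω₀/(2π) = 292.5 Hz.
Step 4 — Series Q: Q = ω₀L/R = 1838·0.00645/10 = 1.185.

(a) f₀ = 292.5 Hz  (b) Q = 1.185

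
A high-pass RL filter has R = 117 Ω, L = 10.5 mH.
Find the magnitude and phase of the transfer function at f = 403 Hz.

Step 1 — Angular frequency: ω = 2π·403 = 2532 rad/s.
Step 2 — Transfer function: H(jω) = jωL/(R + jωL).
Step 3 — Numerator jωL = j·26.59; denominator R + jωL = 117 + j26.59.
Step 4 — H = 0.0491 + j0.2161.
Step 5 — Magnitude: |H| = 0.2216 (-13.1 dB); phase: φ = 77.2°.

|H| = 0.2216 (-13.1 dB), φ = 77.2°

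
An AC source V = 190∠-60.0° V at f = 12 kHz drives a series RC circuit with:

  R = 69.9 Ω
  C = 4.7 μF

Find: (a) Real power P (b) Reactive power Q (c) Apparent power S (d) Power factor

Step 1 — Angular frequency: ω = 2π·f = 2π·1.2e+04 = 7.54e+04 rad/s.
Step 2 — Component impedances:
  R: Z = R = 69.9 Ω
  C: Z = 1/(jωC) = -j/(ω·C) = 0 - j2.822 Ω
Step 3 — Series combination: Z_total = R + C = 69.9 - j2.822 Ω = 69.96∠-2.3° Ω.
Step 4 — Source phasor: V = 190∠-60.0° V = 95 - j164.5 V.
Step 5 — Current: I = V / Z = 1.452 - j2.295 A = 2.716∠-57.7° A.
Step 6 — Complex power: S = V·I* = 515.6 - j20.82 VA.
Step 7 — Real power: P = Re(S) = 515.6 W.
Step 8 — Reactive power: Q = Im(S) = -20.82 VAR.
Step 9 — Apparent power: |S| = 516 VA.
Step 10 — Power factor: PF = P/|S| = 0.9992 (leading).

(a) P = 515.6 W  (b) Q = -20.82 VAR  (c) S = 516 VA  (d) PF = 0.9992 (leading)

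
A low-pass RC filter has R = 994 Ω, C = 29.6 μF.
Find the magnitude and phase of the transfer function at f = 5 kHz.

Step 1 — Angular frequency: ω = 2π·5000 = 3.142e+04 rad/s.
Step 2 — Transfer function: H(jω) = 1/(1 + jωRC).
Step 3 — Denominator: 1 + jωRC = 1 + j·3.142e+04·994·2.96e-05 = 1 + j924.3.
Step 4 — H = 1.17e-06 - j0.001082.
Step 5 — Magnitude: |H| = 0.001082 (-59.3 dB); phase: φ = -89.9°.

|H| = 0.001082 (-59.3 dB), φ = -89.9°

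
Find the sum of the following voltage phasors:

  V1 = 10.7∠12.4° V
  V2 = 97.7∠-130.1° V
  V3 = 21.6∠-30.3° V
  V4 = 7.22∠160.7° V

Step 1 — Convert each phasor to rectangular form:
  V1 = 10.7·(cos(12.4°) + j·sin(12.4°)) = 10.45 + j2.298 V
  V2 = 97.7·(cos(-130.1°) + j·sin(-130.1°)) = -62.93 - j74.73 V
  V3 = 21.6·(cos(-30.3°) + j·sin(-30.3°)) = 18.65 - j10.9 V
  V4 = 7.22·(cos(160.7°) + j·sin(160.7°)) = -6.814 + j2.386 V
Step 2 — Sum components: V_total = -40.65 - j80.95 V.
Step 3 — Convert to polar: |V_total| = 90.58 V, ∠V_total = -116.7°.

V_total = 90.58∠-116.7° V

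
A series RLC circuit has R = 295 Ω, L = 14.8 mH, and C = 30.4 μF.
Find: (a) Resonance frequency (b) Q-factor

Step 1 — Resonance condition Im(Z)=0 gives ω₀ = 1/√(LC).
Step 2 — ω₀ = 1/√(0.0148·3.04e-05) = 1491 rad/s.
Step 3 — f₀ = ω₀/(2π) = 237.3 Hz.
Step 4 — Series Q: Q = ω₀L/R = 1491·0.0148/295 = 0.07479.

(a) f₀ = 237.3 Hz  (b) Q = 0.07479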